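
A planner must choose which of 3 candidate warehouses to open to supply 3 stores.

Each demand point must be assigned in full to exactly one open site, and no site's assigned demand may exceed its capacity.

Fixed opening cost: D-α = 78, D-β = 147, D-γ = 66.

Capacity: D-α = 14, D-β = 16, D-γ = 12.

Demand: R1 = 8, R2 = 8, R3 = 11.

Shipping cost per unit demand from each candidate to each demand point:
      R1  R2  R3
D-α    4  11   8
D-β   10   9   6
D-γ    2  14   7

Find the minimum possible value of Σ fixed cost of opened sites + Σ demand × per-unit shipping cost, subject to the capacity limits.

Open {D-β, D-γ}; cheapest assignment that respects the capacities:
  D-β (cap 16, load 16): R1, R2 — cost 8×10 + 8×9 = 152
  D-γ (cap 12, load 11): R3 — cost 11×7 = 77
  Shipping 229, fixed 213 → total 442.
  Any other capacity-feasible assignment to {D-β, D-γ} ships for at least 229.
Compare {D-α, D-β, D-γ}: its best feasible assignment gives total 461.
Compare {D-α, D-β}: its best feasible assignment gives total 465.
Every other set of open sites that can feasibly serve all demand totals ≥ 461 even under its best assignment. Minimum: 442.

442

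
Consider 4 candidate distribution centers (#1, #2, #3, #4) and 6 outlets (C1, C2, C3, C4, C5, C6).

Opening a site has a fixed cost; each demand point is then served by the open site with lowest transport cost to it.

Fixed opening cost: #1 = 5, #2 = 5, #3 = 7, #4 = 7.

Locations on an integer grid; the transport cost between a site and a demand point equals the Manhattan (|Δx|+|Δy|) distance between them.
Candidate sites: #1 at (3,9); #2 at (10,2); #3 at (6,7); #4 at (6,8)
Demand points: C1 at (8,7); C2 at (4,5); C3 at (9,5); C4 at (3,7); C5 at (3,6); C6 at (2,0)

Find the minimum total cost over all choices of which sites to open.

36

Open {#3}: assign each demand point to its cheapest open site.
  C1→#3 2, C2→#3 4, C3→#3 5, C4→#3 3, C5→#3 4, C6→#3 11
  transport cost 29, fixed 7 → total 36.
Compare {#1, #3}: transport cost 26 + fixed 12 = 38.
Compare {#2, #3}: transport cost 27 + fixed 12 = 39.
Compare {#1, #2}: transport cost 31 + fixed 10 = 41.
All other subsets cost ≥ 38. Minimum total cost: 36.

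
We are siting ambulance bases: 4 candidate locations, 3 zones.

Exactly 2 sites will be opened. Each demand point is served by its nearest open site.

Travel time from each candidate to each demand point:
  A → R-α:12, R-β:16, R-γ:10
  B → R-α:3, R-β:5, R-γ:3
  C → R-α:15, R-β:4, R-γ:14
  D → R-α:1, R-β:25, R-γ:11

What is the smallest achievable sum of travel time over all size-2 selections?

9

Open {B, D}.
  R-α→D 1, R-β→B 5, R-γ→B 3  ⇒ total 9.
Compare {B, C}: total 10.
Compare {A, B}: total 11.
No size-2 selection does better; minimum is 9.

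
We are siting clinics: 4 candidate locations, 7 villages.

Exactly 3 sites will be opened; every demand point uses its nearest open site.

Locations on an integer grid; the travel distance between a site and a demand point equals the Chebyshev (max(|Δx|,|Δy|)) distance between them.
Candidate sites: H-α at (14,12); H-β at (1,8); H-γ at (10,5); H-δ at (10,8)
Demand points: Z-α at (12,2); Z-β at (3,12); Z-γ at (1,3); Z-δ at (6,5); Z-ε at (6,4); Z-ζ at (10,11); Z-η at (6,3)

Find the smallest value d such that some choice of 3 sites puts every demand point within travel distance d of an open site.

Open {H-α, H-β, H-γ}.
  Farthest demand point is Z-γ at travel distance 5 (to H-β); all others are ≤ 5.
With {H-β, H-γ, H-δ} the worst case is 5.
With {H-α, H-β, H-δ} the worst case is 6.
No size-3 selection achieves below 5.

5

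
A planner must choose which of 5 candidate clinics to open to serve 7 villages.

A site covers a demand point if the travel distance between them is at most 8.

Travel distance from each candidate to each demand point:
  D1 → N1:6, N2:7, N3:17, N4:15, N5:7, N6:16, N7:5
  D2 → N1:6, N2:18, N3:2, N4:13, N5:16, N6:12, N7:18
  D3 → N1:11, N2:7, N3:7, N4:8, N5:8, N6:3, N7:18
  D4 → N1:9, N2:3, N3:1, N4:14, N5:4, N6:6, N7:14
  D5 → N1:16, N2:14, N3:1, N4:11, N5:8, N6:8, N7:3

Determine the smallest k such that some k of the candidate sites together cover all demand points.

2

Coverage sets (demand points within 8 of each site):
  D1: {N1, N2, N5, N7}
  D2: {N1, N3}
  D3: {N2, N3, N4, N5, N6}
  D4: {N2, N3, N5, N6}
  D5: {N3, N5, N6, N7}
No single site covers all 7 demand points.
But {D1, D3} covers everything, so the minimum is 2.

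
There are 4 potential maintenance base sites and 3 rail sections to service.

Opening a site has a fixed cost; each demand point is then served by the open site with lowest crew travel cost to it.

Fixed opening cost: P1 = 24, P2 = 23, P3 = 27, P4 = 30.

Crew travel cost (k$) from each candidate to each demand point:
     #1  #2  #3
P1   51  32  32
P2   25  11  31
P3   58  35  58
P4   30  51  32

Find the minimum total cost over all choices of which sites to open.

90

Open {P2}: assign each demand point to its cheapest open site.
  #1→P2 25, #2→P2 11, #3→P2 31
  crew travel cost 67, fixed 23 → total 90.
Compare {P1, P2}: crew travel cost 67 + fixed 47 = 114.
Compare {P2, P3}: crew travel cost 67 + fixed 50 = 117.
Compare {P2, P4}: crew travel cost 67 + fixed 53 = 120.
All other subsets cost ≥ 114. Minimum total cost: 90.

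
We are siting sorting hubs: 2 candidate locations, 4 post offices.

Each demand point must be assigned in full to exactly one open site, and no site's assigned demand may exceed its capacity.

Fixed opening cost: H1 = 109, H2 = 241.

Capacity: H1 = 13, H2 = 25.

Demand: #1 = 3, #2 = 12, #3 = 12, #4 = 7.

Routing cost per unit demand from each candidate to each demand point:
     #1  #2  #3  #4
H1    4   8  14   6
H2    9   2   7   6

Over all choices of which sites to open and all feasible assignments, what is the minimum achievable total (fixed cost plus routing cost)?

Open {H1, H2}; cheapest assignment that respects the capacities:
  H1 (cap 13, load 10): #1, #4 — cost 3×4 + 7×6 = 54
  H2 (cap 25, load 24): #2, #3 — cost 12×2 + 12×7 = 108
  Shipping 162, fixed 350 → total 512.
  Any other capacity-feasible assignment to {H1, H2} ships for at least 162.
Total demand is 34 and no other set of sites has combined capacity ≥ 34, so {H1, H2} is the only feasible choice of open sites. Minimum: 512.

512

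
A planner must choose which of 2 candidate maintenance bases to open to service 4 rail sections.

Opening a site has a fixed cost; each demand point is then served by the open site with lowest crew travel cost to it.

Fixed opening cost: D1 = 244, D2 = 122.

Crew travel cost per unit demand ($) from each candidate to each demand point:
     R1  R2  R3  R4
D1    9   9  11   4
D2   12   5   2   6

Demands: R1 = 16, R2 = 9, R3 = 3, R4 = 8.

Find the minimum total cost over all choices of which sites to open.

413

Open {D2}: assign each demand point to its cheapest open site.
  R1→D2 16×12=192, R2→D2 9×5=45, R3→D2 3×2=6, R4→D2 8×6=48
  crew travel cost 291, fixed 122 → total 413.
Compare {D1}: crew travel cost 290 + fixed 244 = 534.
Compare {D1, D2}: crew travel cost 227 + fixed 366 = 593.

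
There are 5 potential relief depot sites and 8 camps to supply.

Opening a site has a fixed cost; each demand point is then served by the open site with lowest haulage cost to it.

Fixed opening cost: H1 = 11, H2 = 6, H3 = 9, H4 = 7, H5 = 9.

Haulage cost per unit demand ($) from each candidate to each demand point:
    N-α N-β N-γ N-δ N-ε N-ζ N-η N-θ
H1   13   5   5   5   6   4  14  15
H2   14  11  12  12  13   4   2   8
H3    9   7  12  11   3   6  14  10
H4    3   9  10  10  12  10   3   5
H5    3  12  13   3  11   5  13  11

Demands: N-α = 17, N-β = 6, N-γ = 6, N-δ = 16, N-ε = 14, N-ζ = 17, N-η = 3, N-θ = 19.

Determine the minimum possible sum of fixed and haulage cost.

409

Open {H1, H3, H4, H5}: assign each demand point to its cheapest open site.
  N-α→H4 17×3=51, N-β→H1 6×5=30, N-γ→H1 6×5=30, N-δ→H5 16×3=48, N-ε→H3 14×3=42, N-ζ→H1 17×4=68, N-η→H4 3×3=9, N-θ→H4 19×5=95
  haulage cost 373, fixed 36 → total 409.
Compare {H1, H2, H3, H4, H5}: haulage cost 370 + fixed 42 = 412.
Compare {H1, H3, H4}: haulage cost 405 + fixed 27 = 432.
Compare {H1, H2, H3, H4}: haulage cost 402 + fixed 33 = 435.
All other subsets cost ≥ 412. Minimum total cost: 409.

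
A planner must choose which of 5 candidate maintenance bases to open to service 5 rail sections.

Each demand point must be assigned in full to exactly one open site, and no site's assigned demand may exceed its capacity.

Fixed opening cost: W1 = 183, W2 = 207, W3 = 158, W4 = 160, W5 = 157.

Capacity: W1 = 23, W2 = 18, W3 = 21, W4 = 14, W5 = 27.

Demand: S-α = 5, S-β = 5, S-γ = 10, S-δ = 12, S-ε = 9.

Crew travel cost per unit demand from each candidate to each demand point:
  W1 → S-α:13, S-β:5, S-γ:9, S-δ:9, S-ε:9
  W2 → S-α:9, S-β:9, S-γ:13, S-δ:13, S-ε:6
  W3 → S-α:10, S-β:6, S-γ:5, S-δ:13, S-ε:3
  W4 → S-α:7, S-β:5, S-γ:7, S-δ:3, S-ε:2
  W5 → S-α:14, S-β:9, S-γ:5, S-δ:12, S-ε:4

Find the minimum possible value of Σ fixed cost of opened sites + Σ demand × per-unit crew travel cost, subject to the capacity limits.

609

Open {W4, W5}; cheapest assignment that respects the capacities:
  W4 (cap 14, load 14): S-α, S-ε — cost 5×7 + 9×2 = 53
  W5 (cap 27, load 27): S-β, S-γ, S-δ — cost 5×9 + 10×5 + 12×12 = 239
  Shipping 292, fixed 317 → total 609.
  Any other capacity-feasible assignment to {W4, W5} ships for at least 292.
Compare {W1, W3}: its best feasible assignment gives total 616.
Compare {W3, W5}: its best feasible assignment gives total 616.
Every other set of open sites that can feasibly serve all demand totals ≥ 616 even under its best assignment. Minimum: 609.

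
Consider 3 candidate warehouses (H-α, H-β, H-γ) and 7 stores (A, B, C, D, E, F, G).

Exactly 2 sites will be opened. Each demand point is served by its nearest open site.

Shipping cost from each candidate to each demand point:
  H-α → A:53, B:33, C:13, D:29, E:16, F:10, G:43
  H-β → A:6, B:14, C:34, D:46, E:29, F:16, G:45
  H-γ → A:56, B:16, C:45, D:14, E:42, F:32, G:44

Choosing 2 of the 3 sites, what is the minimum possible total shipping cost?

Open {H-α, H-β}.
  A→H-β 6, B→H-β 14, C→H-α 13, D→H-α 29, E→H-α 16, F→H-α 10, G→H-α 43  ⇒ total 131.
Compare {H-β, H-γ}: total 157.
Compare {H-α, H-γ}: total 165.

131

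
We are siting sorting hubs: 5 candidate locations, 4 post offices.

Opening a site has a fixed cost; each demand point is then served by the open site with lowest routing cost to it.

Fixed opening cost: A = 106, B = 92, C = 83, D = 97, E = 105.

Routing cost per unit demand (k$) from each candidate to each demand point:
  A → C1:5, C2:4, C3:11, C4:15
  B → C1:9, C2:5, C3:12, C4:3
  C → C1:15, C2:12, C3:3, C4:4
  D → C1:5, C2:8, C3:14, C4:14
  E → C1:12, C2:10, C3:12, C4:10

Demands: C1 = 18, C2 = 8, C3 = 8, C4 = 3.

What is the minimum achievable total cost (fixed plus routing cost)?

347

Open {A, C}: assign each demand point to its cheapest open site.
  C1→A 18×5=90, C2→A 8×4=32, C3→C 8×3=24, C4→C 3×4=12
  routing cost 158, fixed 189 → total 347.
Compare {A}: routing cost 255 + fixed 106 = 361.
Compare {C, D}: routing cost 190 + fixed 180 = 370.
Compare {B}: routing cost 307 + fixed 92 = 399.
All other subsets cost ≥ 361. Minimum total cost: 347.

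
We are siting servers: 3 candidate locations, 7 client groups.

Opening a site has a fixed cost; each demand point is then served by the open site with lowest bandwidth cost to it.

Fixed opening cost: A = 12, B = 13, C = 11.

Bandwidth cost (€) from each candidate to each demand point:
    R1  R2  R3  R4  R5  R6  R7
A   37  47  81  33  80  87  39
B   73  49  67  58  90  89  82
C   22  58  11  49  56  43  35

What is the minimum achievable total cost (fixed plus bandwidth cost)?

Open {A, C}: assign each demand point to its cheapest open site.
  R1→C 22, R2→A 47, R3→C 11, R4→A 33, R5→C 56, R6→C 43, R7→C 35
  bandwidth cost 247, fixed 23 → total 270.
Compare {A, B, C}: bandwidth cost 247 + fixed 36 = 283.
Compare {C}: bandwidth cost 274 + fixed 11 = 285.
Compare {B, C}: bandwidth cost 265 + fixed 24 = 289.
All other subsets cost ≥ 283. Minimum total cost: 270.

270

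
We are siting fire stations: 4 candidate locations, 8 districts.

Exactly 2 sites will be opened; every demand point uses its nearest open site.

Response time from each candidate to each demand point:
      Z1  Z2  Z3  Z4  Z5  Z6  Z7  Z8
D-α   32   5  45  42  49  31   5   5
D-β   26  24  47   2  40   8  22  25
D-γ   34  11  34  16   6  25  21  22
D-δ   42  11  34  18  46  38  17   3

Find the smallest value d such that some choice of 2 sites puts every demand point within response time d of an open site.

34

Open {D-α, D-γ}.
  Farthest demand point is Z3 at response time 34 (to D-γ); all others are ≤ 34.
With {D-β, D-γ} the worst case is 34.
With {D-γ, D-δ} the worst case is 34.
No size-2 selection achieves below 34.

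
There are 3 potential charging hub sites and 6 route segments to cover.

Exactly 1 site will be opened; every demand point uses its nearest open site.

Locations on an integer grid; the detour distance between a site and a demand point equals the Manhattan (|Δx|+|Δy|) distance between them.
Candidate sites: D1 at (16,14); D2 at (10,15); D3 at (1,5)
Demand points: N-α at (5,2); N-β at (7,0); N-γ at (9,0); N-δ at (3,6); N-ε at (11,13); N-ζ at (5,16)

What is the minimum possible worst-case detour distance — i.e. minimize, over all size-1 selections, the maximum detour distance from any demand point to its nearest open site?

Open {D2}.
  Farthest demand point is N-α at detour distance 18 (to D2); all others are ≤ 18.
With {D3} the worst case is 18.
With {D1} the worst case is 23.
No size-1 selection achieves below 18.

18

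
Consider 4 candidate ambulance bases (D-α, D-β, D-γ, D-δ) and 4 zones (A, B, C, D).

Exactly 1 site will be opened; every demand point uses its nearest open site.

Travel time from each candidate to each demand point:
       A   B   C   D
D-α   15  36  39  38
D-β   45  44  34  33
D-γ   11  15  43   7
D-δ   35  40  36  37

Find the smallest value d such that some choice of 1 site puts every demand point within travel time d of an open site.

39

Open {D-α}.
  Farthest demand point is C at travel time 39 (to D-α); all others are ≤ 39.
With {D-δ} the worst case is 40.
With {D-γ} the worst case is 43.
No size-1 selection achieves below 39.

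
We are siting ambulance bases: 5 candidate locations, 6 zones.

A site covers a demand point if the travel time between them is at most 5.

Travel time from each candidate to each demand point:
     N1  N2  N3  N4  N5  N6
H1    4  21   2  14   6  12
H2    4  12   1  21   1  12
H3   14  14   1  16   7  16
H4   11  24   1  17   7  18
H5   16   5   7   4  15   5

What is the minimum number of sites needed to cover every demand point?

Coverage sets (demand points within 5 of each site):
  H1: {N1, N3}
  H2: {N1, N3, N5}
  H3: {N3}
  H4: {N3}
  H5: {N2, N4, N6}
No single site covers all 6 demand points.
But {H2, H5} covers everything, so the minimum is 2.

2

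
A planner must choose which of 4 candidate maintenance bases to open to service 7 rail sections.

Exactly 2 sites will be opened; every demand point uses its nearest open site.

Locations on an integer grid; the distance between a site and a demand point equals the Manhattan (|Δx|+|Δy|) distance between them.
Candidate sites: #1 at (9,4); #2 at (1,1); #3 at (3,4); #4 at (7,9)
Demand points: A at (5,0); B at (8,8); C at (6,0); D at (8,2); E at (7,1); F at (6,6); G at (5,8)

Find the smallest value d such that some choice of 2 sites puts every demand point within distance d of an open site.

Open {#1, #3}.
  Farthest demand point is C at distance 7 (to #1); all others are ≤ 7.
With {#3, #4} the worst case is 7.
With {#1, #2} the worst case is 8.
No size-2 selection achieves below 7.

7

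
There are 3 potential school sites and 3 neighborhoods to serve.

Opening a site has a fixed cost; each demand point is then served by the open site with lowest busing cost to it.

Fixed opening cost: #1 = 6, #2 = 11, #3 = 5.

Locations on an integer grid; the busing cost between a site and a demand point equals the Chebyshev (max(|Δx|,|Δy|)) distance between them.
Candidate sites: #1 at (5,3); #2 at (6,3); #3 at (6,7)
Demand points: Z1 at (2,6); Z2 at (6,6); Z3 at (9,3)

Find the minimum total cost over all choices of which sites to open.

Open {#3}: assign each demand point to its cheapest open site.
  Z1→#3 4, Z2→#3 1, Z3→#3 4
  busing cost 9, fixed 5 → total 14.
Compare {#1}: busing cost 10 + fixed 6 = 16.
Compare {#1, #3}: busing cost 8 + fixed 11 = 19.
Compare {#2}: busing cost 10 + fixed 11 = 21.
All other subsets cost ≥ 16. Minimum total cost: 14.

14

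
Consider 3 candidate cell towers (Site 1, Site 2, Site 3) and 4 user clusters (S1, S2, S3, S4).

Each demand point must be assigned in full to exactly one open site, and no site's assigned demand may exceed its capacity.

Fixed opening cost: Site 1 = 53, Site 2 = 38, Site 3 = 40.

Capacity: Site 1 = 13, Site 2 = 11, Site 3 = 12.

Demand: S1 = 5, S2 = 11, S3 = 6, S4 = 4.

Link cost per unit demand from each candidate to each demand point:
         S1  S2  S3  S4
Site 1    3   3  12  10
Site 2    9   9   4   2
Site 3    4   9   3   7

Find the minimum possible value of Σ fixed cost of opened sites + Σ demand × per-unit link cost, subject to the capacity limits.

Open {Site 1, Site 2, Site 3}; cheapest assignment that respects the capacities:
  Site 1 (cap 13, load 11): S2 — cost 11×3 = 33
  Site 2 (cap 11, load 4): S4 — cost 4×2 = 8
  Site 3 (cap 12, load 11): S1, S3 — cost 5×4 + 6×3 = 38
  Shipping 79, fixed 131 → total 210.
  Any other capacity-feasible assignment to {Site 1, Site 2, Site 3} ships for at least 79.
Total demand is 26 and no other set of sites has combined capacity ≥ 26, so {Site 1, Site 2, Site 3} is the only feasible choice of open sites. Minimum: 210.

210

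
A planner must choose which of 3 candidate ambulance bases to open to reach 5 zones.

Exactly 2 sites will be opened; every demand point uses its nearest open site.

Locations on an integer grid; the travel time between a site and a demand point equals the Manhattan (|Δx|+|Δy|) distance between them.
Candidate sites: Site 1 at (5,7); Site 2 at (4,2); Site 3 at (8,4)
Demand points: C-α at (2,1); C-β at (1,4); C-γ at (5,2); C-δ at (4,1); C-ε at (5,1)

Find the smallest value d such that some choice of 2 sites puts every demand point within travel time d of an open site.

Open {Site 1, Site 2}.
  Farthest demand point is C-β at travel time 5 (to Site 2); all others are ≤ 5.
With {Site 2, Site 3} the worst case is 5.
With {Site 1, Site 3} the worst case is 9.
No size-2 selection achieves below 5.

5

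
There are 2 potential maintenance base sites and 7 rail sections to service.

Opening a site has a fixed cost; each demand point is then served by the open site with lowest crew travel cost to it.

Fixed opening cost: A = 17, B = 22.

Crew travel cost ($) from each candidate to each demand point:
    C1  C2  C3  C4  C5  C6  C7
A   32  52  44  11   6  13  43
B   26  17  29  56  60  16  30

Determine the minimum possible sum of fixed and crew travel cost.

171

Open {A, B}: assign each demand point to its cheapest open site.
  C1→B 26, C2→B 17, C3→B 29, C4→A 11, C5→A 6, C6→A 13, C7→B 30
  crew travel cost 132, fixed 39 → total 171.
Compare {A}: crew travel cost 201 + fixed 17 = 218.
Compare {B}: crew travel cost 234 + fixed 22 = 256.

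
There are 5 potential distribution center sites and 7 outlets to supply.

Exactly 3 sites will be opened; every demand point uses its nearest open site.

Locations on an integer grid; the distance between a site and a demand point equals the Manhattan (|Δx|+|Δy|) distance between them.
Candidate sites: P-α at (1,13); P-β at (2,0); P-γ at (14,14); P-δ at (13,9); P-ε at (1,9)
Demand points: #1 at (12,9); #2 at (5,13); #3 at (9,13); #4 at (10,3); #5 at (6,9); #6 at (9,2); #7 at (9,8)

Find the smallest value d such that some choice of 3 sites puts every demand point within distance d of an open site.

9

Open {P-α, P-β, P-δ}.
  Farthest demand point is #4 at distance 9 (to P-δ); all others are ≤ 9.
With {P-β, P-δ, P-ε} the worst case is 9.
With {P-β, P-γ, P-δ} the worst case is 10.
No size-3 selection achieves below 9.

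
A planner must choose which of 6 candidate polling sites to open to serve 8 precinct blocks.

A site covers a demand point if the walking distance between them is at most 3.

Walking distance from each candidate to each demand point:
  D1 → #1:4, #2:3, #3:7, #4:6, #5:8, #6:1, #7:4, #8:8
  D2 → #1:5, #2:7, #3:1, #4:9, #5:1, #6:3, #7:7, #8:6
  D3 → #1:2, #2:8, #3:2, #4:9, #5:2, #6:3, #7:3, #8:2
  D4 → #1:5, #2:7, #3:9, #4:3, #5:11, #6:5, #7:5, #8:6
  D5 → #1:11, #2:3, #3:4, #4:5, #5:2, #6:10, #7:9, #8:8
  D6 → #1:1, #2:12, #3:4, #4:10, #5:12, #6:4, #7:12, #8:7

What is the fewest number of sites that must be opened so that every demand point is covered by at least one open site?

Coverage sets (demand points within 3 of each site):
  D1: {#2, #6}
  D2: {#3, #5, #6}
  D3: {#1, #3, #5, #6, #7, #8}
  D4: {#4}
  D5: {#2, #5}
  D6: {#1}
No 2 sites suffice: every size-2 union leaves at least one demand point uncovered.
But {D1, D3, D4} covers everything, so the minimum is 3.

3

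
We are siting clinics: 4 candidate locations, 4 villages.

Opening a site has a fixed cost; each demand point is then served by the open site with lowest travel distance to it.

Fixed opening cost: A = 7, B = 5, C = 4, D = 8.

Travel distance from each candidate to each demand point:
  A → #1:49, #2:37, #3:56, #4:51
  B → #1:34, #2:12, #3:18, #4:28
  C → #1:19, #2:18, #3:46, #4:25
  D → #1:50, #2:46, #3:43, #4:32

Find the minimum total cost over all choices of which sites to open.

83

Open {B, C}: assign each demand point to its cheapest open site.
  #1→C 19, #2→B 12, #3→B 18, #4→C 25
  travel distance 74, fixed 9 → total 83.
Compare {A, B, C}: travel distance 74 + fixed 16 = 90.
Compare {B, C, D}: travel distance 74 + fixed 17 = 91.
Compare {B}: travel distance 92 + fixed 5 = 97.
All other subsets cost ≥ 90. Minimum total cost: 83.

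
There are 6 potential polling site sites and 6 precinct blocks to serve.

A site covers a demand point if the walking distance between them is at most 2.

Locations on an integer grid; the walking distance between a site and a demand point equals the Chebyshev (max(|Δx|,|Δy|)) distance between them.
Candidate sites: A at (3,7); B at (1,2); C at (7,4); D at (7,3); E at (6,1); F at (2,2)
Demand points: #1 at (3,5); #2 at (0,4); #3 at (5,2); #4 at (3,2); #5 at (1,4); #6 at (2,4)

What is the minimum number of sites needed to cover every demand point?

Coverage sets (demand points within 2 of each site):
  A: {#1}
  B: {#2, #4, #5, #6}
  C: {#3}
  D: {#3}
  E: {#3}
  F: {#2, #4, #5, #6}
No 2 sites suffice: every size-2 union leaves at least one demand point uncovered.
But {A, B, C} covers everything, so the minimum is 3.

3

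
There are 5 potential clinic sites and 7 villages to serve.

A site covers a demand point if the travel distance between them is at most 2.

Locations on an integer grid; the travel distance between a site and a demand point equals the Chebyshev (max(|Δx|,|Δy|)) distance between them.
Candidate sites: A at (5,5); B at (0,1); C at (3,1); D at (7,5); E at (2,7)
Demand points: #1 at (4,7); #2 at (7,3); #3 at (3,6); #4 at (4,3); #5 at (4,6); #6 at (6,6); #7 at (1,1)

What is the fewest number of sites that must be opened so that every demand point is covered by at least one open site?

2

Coverage sets (demand points within 2 of each site):
  A: {#1, #2, #3, #4, #5, #6}
  B: {#7}
  C: {#4, #7}
  D: {#2, #6}
  E: {#1, #3, #5}
No single site covers all 7 demand points.
But {A, B} covers everything, so the minimum is 2.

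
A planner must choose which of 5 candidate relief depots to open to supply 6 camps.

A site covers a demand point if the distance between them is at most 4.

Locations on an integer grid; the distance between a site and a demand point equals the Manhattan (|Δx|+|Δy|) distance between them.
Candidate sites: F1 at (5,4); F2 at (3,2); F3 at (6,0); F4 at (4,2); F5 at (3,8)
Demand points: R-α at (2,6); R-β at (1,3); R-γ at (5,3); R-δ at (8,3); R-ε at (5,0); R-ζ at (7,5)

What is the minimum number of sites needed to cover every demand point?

3

Coverage sets (demand points within 4 of each site):
  F1: {R-γ, R-δ, R-ε, R-ζ}
  F2: {R-β, R-γ, R-ε}
  F3: {R-γ, R-ε}
  F4: {R-β, R-γ, R-ε}
  F5: {R-α}
No 2 sites suffice: every size-2 union leaves at least one demand point uncovered.
But {F1, F2, F5} covers everything, so the minimum is 3.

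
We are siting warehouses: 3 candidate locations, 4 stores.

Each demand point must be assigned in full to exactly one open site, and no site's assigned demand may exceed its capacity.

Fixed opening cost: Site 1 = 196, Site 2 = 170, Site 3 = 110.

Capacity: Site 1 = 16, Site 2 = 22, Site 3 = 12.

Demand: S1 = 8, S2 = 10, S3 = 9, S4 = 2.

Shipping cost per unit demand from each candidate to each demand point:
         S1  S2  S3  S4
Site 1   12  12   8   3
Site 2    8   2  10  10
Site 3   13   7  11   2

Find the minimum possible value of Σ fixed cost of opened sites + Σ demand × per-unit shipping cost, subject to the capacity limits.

467

Open {Site 2, Site 3}; cheapest assignment that respects the capacities:
  Site 2 (cap 22, load 18): S1, S2 — cost 8×8 + 10×2 = 84
  Site 3 (cap 12, load 11): S3, S4 — cost 9×11 + 2×2 = 103
  Shipping 187, fixed 280 → total 467.
  Any other capacity-feasible assignment to {Site 2, Site 3} ships for at least 187.
Compare {Site 1, Site 2}: its best feasible assignment gives total 528.
Compare {Site 1, Site 2, Site 3}: its best feasible assignment gives total 636.
Every other set of open sites that can feasibly serve all demand totals ≥ 528 even under its best assignment. Minimum: 467.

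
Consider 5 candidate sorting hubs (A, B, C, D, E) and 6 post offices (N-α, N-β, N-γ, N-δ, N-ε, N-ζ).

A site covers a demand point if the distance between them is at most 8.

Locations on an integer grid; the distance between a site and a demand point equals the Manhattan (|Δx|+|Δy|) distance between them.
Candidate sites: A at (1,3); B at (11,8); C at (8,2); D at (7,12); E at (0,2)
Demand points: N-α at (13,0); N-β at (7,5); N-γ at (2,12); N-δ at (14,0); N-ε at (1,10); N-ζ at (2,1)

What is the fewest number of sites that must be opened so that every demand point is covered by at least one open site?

2

Coverage sets (demand points within 8 of each site):
  A: {N-β, N-ε, N-ζ}
  B: {N-β}
  C: {N-α, N-β, N-δ, N-ζ}
  D: {N-β, N-γ, N-ε}
  E: {N-ζ}
No single site covers all 6 demand points.
But {C, D} covers everything, so the minimum is 2.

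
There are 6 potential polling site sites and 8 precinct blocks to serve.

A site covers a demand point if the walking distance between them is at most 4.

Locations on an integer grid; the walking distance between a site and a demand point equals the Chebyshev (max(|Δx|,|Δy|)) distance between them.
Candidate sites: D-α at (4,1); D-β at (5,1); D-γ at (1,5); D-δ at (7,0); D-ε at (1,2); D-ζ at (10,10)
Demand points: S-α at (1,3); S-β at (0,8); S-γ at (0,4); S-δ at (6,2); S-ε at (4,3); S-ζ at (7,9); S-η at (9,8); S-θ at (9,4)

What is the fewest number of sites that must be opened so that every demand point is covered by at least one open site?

3

Coverage sets (demand points within 4 of each site):
  D-α: {S-α, S-γ, S-δ, S-ε}
  D-β: {S-α, S-δ, S-ε, S-θ}
  D-γ: {S-α, S-β, S-γ, S-ε}
  D-δ: {S-δ, S-ε, S-θ}
  D-ε: {S-α, S-γ, S-ε}
  D-ζ: {S-ζ, S-η}
No 2 sites suffice: every size-2 union leaves at least one demand point uncovered.
But {D-β, D-γ, D-ζ} covers everything, so the minimum is 3.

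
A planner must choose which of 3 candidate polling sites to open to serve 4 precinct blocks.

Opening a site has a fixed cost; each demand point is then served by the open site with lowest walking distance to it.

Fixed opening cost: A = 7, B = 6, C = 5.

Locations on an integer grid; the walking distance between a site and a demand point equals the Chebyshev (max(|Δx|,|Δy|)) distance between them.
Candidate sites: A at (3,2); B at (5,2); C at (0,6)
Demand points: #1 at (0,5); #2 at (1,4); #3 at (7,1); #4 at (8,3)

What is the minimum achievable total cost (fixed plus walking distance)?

19

Open {B, C}: assign each demand point to its cheapest open site.
  #1→C 1, #2→C 2, #3→B 2, #4→B 3
  walking distance 8, fixed 11 → total 19.
Compare {B}: walking distance 14 + fixed 6 = 20.
Compare {A}: walking distance 14 + fixed 7 = 21.
Compare {C}: walking distance 18 + fixed 5 = 23.
All other subsets cost ≥ 20. Minimum total cost: 19.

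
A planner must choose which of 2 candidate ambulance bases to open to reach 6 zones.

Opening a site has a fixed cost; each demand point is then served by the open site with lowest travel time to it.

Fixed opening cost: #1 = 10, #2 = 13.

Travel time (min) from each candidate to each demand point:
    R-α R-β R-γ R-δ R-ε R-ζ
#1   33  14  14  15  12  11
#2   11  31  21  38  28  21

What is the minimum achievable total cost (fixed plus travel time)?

Open {#1, #2}: assign each demand point to its cheapest open site.
  R-α→#2 11, R-β→#1 14, R-γ→#1 14, R-δ→#1 15, R-ε→#1 12, R-ζ→#1 11
  travel time 77, fixed 23 → total 100.
Compare {#1}: travel time 99 + fixed 10 = 109.
Compare {#2}: travel time 150 + fixed 13 = 163.

100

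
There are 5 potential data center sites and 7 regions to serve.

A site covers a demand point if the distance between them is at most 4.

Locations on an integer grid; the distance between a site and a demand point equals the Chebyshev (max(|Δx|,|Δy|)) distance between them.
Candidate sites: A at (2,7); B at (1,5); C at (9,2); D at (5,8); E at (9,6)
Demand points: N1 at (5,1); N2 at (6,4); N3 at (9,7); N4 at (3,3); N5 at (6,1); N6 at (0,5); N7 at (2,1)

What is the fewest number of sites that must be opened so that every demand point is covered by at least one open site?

Coverage sets (demand points within 4 of each site):
  A: {N2, N4, N6}
  B: {N1, N4, N6, N7}
  C: {N1, N2, N5}
  D: {N2, N3}
  E: {N2, N3}
No 2 sites suffice: every size-2 union leaves at least one demand point uncovered.
But {B, C, D} covers everything, so the minimum is 3.

3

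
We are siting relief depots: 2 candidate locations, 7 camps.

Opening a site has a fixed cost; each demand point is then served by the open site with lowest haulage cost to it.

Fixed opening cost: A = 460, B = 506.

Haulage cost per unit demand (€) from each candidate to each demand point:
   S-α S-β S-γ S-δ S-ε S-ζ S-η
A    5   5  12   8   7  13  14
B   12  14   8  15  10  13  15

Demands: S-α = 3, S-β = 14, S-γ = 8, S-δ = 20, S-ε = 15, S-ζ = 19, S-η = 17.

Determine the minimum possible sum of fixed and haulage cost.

1391

Open {A}: assign each demand point to its cheapest open site.
  S-α→A 3×5=15, S-β→A 14×5=70, S-γ→A 8×12=96, S-δ→A 20×8=160, S-ε→A 15×7=105, S-ζ→A 19×13=247, S-η→A 17×14=238
  haulage cost 931, fixed 460 → total 1391.
Compare {B}: haulage cost 1248 + fixed 506 = 1754.
Compare {A, B}: haulage cost 899 + fixed 966 = 1865.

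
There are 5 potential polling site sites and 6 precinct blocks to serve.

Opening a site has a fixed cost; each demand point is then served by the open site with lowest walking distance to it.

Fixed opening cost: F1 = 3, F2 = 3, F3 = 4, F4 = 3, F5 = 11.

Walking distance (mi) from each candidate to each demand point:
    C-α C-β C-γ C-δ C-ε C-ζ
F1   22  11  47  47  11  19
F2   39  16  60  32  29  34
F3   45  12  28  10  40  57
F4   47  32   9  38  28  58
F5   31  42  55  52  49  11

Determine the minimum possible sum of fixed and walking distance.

Open {F1, F3, F4}: assign each demand point to its cheapest open site.
  C-α→F1 22, C-β→F1 11, C-γ→F4 9, C-δ→F3 10, C-ε→F1 11, C-ζ→F1 19
  walking distance 82, fixed 10 → total 92.
Compare {F1, F2, F3, F4}: walking distance 82 + fixed 13 = 95.
Compare {F1, F3, F4, F5}: walking distance 74 + fixed 21 = 95.
Compare {F1, F2, F3, F4, F5}: walking distance 74 + fixed 24 = 98.
All other subsets cost ≥ 95. Minimum total cost: 92.

92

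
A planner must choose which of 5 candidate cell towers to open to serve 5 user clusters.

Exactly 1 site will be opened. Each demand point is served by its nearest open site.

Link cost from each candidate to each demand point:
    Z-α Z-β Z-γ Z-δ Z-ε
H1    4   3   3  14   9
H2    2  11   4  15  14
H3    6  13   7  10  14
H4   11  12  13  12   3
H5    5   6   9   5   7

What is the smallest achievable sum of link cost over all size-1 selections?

Open {H5}.
  Z-α→H5 5, Z-β→H5 6, Z-γ→H5 9, Z-δ→H5 5, Z-ε→H5 7  ⇒ total 32.
Compare {H1}: total 33.
Compare {H2}: total 46.
No size-1 selection does better; minimum is 32.

32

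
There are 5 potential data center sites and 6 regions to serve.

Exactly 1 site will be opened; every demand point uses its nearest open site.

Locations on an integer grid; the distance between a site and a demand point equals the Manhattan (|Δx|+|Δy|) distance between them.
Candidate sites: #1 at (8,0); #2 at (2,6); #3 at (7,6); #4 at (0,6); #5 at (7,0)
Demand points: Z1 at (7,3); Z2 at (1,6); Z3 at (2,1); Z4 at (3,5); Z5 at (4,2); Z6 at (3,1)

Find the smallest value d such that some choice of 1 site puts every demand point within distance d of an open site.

8

Open {#2}.
  Farthest demand point is Z1 at distance 8 (to #2); all others are ≤ 8.
With {#3} the worst case is 10.
With {#4} the worst case is 10.
No size-1 selection achieves below 8.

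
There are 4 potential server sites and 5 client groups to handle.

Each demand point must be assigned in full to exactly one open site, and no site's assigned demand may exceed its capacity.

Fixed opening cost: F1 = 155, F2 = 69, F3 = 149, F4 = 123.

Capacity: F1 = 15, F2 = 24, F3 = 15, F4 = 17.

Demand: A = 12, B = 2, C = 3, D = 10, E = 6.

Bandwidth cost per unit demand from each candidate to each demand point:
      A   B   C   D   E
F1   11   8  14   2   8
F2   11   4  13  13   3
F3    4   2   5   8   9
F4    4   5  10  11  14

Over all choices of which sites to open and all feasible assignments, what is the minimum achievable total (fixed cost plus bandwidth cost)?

Open {F2, F4}; cheapest assignment that respects the capacities:
  F2 (cap 24, load 18): B, D, E — cost 2×4 + 10×13 + 6×3 = 156
  F4 (cap 17, load 15): A, C — cost 12×4 + 3×10 = 78
  Shipping 234, fixed 192 → total 426.
  Any other capacity-feasible assignment to {F2, F4} ships for at least 234.
Compare {F2, F3}: its best feasible assignment gives total 437.
Compare {F1, F2}: its best feasible assignment gives total 441.
Every other set of open sites that can feasibly serve all demand totals ≥ 437 even under its best assignment. Minimum: 426.

426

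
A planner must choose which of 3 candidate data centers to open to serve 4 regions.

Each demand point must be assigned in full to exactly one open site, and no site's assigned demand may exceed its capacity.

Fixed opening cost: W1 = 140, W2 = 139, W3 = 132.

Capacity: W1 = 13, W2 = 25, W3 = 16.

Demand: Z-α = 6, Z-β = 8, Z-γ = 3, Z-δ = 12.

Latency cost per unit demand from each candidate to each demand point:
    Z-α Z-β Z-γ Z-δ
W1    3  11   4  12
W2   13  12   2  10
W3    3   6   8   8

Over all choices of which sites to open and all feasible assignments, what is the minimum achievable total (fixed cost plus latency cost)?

463

Open {W2, W3}; cheapest assignment that respects the capacities:
  W2 (cap 25, load 15): Z-γ, Z-δ — cost 3×2 + 12×10 = 126
  W3 (cap 16, load 14): Z-α, Z-β — cost 6×3 + 8×6 = 66
  Shipping 192, fixed 271 → total 463.
  Any other capacity-feasible assignment to {W2, W3} ships for at least 192.
Compare {W1, W2}: its best feasible assignment gives total 519.
Compare {W1, W2, W3}: its best feasible assignment gives total 603.
Every other set of open sites that can feasibly serve all demand totals ≥ 519 even under its best assignment. Minimum: 463.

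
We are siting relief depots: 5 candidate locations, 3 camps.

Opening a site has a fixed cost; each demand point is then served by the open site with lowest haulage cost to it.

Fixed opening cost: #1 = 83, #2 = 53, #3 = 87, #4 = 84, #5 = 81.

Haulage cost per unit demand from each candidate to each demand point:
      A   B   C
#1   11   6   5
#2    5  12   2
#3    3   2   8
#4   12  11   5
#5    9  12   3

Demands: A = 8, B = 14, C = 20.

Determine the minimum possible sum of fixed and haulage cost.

232

Open {#2, #3}: assign each demand point to its cheapest open site.
  A→#3 8×3=24, B→#3 14×2=28, C→#2 20×2=40
  haulage cost 92, fixed 140 → total 232.
Compare {#3, #5}: haulage cost 112 + fixed 168 = 280.
Compare {#3}: haulage cost 212 + fixed 87 = 299.
Compare {#1, #2}: haulage cost 164 + fixed 136 = 300.
All other subsets cost ≥ 280. Minimum total cost: 232.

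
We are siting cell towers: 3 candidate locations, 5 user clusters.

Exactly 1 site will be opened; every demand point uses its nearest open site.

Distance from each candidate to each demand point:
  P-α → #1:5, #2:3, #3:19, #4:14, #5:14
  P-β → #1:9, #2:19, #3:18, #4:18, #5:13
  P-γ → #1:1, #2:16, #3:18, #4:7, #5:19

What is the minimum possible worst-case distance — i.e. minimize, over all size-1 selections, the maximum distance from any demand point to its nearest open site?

19

Open {P-α}.
  Farthest demand point is #3 at distance 19 (to P-α); all others are ≤ 19.
With {P-β} the worst case is 19.
With {P-γ} the worst case is 19.
No size-1 selection achieves below 19.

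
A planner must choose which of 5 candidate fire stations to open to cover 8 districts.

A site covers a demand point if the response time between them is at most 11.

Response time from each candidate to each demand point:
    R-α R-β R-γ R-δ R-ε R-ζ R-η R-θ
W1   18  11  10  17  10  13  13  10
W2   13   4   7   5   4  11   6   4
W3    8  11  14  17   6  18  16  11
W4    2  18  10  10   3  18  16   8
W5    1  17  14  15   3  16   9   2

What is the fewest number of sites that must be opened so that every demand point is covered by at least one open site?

Coverage sets (demand points within 11 of each site):
  W1: {R-β, R-γ, R-ε, R-θ}
  W2: {R-β, R-γ, R-δ, R-ε, R-ζ, R-η, R-θ}
  W3: {R-α, R-β, R-ε, R-θ}
  W4: {R-α, R-γ, R-δ, R-ε, R-θ}
  W5: {R-α, R-ε, R-η, R-θ}
No single site covers all 8 demand points.
But {W2, W3} covers everything, so the minimum is 2.

2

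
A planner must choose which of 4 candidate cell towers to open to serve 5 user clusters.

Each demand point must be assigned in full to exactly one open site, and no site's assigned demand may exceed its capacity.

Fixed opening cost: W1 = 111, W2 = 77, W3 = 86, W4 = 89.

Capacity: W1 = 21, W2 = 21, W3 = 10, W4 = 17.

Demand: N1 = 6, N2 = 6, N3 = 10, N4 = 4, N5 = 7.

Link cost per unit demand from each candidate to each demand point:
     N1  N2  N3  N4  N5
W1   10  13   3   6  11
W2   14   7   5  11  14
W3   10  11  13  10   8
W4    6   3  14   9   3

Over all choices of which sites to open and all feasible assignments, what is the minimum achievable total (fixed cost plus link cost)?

Open {W2, W4}; cheapest assignment that respects the capacities:
  W2 (cap 21, load 16): N2, N3 — cost 6×7 + 10×5 = 92
  W4 (cap 17, load 17): N1, N4, N5 — cost 6×6 + 4×9 + 7×3 = 93
  Shipping 185, fixed 166 → total 351.
  Any other capacity-feasible assignment to {W2, W4} ships for at least 185.
Compare {W1, W4}: its best feasible assignment gives total 353.
Compare {W1, W2, W4}: its best feasible assignment gives total 430.
Every other set of open sites that can feasibly serve all demand totals ≥ 353 even under its best assignment. Minimum: 351.

351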